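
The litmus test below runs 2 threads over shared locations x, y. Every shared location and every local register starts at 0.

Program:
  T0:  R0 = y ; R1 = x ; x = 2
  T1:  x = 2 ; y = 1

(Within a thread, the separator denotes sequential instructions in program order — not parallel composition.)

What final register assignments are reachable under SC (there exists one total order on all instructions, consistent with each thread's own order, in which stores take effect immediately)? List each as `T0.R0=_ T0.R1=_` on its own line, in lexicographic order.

T0.R0=0 T0.R1=0
T0.R0=0 T0.R1=2
T0.R0=1 T0.R1=2

outcome vector order: (T0.R0,T0.R1)
|SC outcomes| = 3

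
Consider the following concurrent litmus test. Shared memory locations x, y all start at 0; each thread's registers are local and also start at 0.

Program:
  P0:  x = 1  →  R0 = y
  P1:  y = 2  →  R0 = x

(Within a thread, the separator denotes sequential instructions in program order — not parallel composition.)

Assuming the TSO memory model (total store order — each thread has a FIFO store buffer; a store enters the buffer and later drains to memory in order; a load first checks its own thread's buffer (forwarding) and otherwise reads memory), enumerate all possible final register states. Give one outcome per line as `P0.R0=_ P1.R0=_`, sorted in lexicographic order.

outcome vector order: (P0.R0,P1.R0)
|TSO outcomes| = 4

P0.R0=0 P1.R0=0
P0.R0=0 P1.R0=1
P0.R0=2 P1.R0=0
P0.R0=2 P1.R0=1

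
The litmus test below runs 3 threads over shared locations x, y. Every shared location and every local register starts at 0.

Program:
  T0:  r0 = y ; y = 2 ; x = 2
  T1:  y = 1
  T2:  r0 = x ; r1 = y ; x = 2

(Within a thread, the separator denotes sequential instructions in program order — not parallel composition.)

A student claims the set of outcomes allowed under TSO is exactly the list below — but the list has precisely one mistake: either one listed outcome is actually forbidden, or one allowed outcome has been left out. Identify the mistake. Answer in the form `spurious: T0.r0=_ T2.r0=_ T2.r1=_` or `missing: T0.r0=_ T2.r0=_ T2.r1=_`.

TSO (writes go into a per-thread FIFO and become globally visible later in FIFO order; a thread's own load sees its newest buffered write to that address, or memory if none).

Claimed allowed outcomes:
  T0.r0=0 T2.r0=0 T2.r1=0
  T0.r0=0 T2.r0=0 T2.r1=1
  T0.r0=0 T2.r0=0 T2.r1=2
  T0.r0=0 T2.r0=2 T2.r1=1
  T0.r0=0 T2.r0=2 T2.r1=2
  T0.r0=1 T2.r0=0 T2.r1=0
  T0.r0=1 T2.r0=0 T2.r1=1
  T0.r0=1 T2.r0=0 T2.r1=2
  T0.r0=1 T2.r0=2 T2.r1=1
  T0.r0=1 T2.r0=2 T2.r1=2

spurious: T0.r0=1 T2.r0=2 T2.r1=1

outcome vector order: (T0.r0,T2.r0,T2.r1)
TSO: 9 outcomes — {(0,0,0), (0,0,1), (0,0,2), (0,2,1), (0,2,2), (1,0,0), (1,0,1), (1,0,2), (1,2,2)}
claimed∖TSO = {(1,2,1)}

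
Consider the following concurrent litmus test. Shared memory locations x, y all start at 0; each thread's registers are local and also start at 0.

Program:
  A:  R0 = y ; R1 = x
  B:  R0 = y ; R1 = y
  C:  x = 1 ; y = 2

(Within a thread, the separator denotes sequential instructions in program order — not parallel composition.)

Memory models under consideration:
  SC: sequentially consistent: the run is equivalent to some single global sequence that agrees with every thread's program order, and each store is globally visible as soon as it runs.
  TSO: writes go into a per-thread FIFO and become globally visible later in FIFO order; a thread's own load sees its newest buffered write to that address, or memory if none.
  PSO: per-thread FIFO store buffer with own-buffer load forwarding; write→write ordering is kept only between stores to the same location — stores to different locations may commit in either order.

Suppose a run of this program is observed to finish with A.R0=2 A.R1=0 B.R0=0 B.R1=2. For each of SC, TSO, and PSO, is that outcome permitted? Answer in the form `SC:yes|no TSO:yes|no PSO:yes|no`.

SC:no TSO:no PSO:yes

outcome vector order: (A.R0,A.R1,B.R0,B.R1)
under SC → 0000; 0002; 0022; 0100; 0102; 0122; 2100; 2102; 2122
under TSO → 0000; 0002; 0022; 0100; 0102; 0122; 2100; 2102; 2122
under PSO → 0000; 0002; 0022; 0100; 0102; 0122; 2000; 2002; 2022; 2100; 2102; 2122
target 2002 ∈ {PSO}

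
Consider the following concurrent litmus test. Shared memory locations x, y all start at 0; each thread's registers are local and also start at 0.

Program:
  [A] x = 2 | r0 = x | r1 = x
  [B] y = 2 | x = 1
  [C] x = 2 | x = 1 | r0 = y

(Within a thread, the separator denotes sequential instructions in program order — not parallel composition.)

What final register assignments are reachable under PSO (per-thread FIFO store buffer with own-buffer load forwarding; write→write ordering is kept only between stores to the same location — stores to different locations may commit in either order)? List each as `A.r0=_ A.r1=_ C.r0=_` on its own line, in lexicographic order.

A.r0=1 A.r1=1 C.r0=0
A.r0=1 A.r1=1 C.r0=2
A.r0=1 A.r1=2 C.r0=0
A.r0=1 A.r1=2 C.r0=2
A.r0=2 A.r1=1 C.r0=0
A.r0=2 A.r1=1 C.r0=2
A.r0=2 A.r1=2 C.r0=0
A.r0=2 A.r1=2 C.r0=2

outcome vector order: (A.r0,A.r1,C.r0)
|PSO outcomes| = 8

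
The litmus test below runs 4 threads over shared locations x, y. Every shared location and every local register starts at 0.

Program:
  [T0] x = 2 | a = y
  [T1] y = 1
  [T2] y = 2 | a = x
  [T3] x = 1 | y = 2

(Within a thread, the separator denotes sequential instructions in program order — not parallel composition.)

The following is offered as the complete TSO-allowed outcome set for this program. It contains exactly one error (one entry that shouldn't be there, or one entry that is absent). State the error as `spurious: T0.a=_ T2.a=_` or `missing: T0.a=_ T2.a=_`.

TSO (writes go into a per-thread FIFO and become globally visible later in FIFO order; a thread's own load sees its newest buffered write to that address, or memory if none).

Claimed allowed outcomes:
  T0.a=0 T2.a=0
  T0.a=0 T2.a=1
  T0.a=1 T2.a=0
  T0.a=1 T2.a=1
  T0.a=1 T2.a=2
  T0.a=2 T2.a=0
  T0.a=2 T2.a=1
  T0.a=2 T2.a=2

outcome vector order: (T0.a,T2.a)
[TSO] allowed = {00 01 02 10 11 12 20 21 22}
TSO∖claimed = {02}

missing: T0.a=0 T2.a=2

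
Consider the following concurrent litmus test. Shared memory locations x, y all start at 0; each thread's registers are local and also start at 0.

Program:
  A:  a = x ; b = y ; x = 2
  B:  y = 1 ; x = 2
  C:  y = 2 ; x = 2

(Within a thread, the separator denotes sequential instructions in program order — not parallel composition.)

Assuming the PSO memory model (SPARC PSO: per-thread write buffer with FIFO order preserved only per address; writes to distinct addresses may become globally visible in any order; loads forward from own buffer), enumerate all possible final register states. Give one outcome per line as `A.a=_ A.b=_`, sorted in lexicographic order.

outcome vector order: (A.a,A.b)
|PSO outcomes| = 6

A.a=0 A.b=0
A.a=0 A.b=1
A.a=0 A.b=2
A.a=2 A.b=0
A.a=2 A.b=1
A.a=2 A.b=2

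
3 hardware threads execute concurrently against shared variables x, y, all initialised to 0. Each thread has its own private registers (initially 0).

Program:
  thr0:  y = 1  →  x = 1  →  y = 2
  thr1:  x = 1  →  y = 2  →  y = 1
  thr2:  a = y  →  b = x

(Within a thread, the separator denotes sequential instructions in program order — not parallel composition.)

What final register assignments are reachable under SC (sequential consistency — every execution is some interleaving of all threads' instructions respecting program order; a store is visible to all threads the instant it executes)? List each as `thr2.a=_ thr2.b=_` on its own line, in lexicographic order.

thr2.a=0 thr2.b=0
thr2.a=0 thr2.b=1
thr2.a=1 thr2.b=0
thr2.a=1 thr2.b=1
thr2.a=2 thr2.b=1

outcome vector order: (thr2.a,thr2.b)
|SC outcomes| = 5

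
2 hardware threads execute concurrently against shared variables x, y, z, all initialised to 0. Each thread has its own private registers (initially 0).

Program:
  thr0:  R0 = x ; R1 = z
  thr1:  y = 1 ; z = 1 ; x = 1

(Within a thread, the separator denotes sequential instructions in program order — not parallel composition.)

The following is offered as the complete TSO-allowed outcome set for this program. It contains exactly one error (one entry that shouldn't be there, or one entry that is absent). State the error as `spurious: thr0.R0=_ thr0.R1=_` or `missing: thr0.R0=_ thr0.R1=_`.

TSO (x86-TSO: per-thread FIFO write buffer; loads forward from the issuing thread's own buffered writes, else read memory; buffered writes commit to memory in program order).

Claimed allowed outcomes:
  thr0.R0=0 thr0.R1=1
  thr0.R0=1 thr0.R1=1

missing: thr0.R0=0 thr0.R1=0

outcome vector order: (thr0.R0,thr0.R1)
[TSO] allowed = {(0,0); (0,1); (1,1)}
TSO∖claimed = {(0,0)}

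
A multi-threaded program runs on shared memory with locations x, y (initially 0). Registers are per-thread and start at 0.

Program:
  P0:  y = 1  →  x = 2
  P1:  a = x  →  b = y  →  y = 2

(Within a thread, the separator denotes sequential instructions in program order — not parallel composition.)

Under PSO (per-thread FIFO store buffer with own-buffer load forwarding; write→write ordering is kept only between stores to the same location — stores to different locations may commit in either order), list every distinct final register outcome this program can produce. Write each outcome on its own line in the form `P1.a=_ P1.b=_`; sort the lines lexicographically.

outcome vector order: (P1.a,P1.b)
|PSO outcomes| = 4

P1.a=0 P1.b=0
P1.a=0 P1.b=1
P1.a=2 P1.b=0
P1.a=2 P1.b=1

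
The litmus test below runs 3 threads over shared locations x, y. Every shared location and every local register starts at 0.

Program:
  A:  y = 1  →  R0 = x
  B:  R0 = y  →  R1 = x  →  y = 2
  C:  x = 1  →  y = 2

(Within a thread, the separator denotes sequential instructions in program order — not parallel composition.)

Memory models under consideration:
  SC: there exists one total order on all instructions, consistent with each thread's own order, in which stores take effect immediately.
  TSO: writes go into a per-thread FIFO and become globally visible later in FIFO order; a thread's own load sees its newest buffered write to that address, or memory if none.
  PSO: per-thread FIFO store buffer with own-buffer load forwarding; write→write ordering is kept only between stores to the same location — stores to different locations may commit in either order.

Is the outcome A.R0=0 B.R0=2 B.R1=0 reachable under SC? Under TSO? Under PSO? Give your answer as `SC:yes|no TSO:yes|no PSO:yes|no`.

SC:no TSO:no PSO:yes

outcome vector order: (A.R0,B.R0,B.R1)
under SC → 000, 001, 010, 011, 021, 100, 101, 110, 111, 121
under TSO → 000, 001, 010, 011, 021, 100, 101, 110, 111, 121
under PSO → 000, 001, 010, 011, 020, 021, 100, 101, 110, 111, 120, 121
target 020 ∈ {PSO}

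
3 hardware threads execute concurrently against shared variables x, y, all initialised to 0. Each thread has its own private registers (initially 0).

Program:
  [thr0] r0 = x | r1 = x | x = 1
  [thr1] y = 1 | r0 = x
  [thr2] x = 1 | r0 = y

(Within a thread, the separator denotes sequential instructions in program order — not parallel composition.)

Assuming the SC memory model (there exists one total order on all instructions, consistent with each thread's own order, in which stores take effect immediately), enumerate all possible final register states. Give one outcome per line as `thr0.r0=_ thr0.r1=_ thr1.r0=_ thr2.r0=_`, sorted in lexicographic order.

thr0.r0=0 thr0.r1=0 thr1.r0=0 thr2.r0=1
thr0.r0=0 thr0.r1=0 thr1.r0=1 thr2.r0=0
thr0.r0=0 thr0.r1=0 thr1.r0=1 thr2.r0=1
thr0.r0=0 thr0.r1=1 thr1.r0=0 thr2.r0=1
thr0.r0=0 thr0.r1=1 thr1.r0=1 thr2.r0=0
thr0.r0=0 thr0.r1=1 thr1.r0=1 thr2.r0=1
thr0.r0=1 thr0.r1=1 thr1.r0=0 thr2.r0=1
thr0.r0=1 thr0.r1=1 thr1.r0=1 thr2.r0=0
thr0.r0=1 thr0.r1=1 thr1.r0=1 thr2.r0=1

outcome vector order: (thr0.r0,thr0.r1,thr1.r0,thr2.r0)
|SC outcomes| = 9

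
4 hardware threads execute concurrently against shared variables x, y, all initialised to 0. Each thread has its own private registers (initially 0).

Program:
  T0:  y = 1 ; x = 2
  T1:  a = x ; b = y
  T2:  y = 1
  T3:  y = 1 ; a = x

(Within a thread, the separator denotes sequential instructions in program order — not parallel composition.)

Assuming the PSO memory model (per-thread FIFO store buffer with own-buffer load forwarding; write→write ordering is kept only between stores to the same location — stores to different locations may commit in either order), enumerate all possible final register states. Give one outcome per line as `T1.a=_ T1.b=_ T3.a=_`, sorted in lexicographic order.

outcome vector order: (T1.a,T1.b,T3.a)
|PSO outcomes| = 8

T1.a=0 T1.b=0 T3.a=0
T1.a=0 T1.b=0 T3.a=2
T1.a=0 T1.b=1 T3.a=0
T1.a=0 T1.b=1 T3.a=2
T1.a=2 T1.b=0 T3.a=0
T1.a=2 T1.b=0 T3.a=2
T1.a=2 T1.b=1 T3.a=0
T1.a=2 T1.b=1 T3.a=2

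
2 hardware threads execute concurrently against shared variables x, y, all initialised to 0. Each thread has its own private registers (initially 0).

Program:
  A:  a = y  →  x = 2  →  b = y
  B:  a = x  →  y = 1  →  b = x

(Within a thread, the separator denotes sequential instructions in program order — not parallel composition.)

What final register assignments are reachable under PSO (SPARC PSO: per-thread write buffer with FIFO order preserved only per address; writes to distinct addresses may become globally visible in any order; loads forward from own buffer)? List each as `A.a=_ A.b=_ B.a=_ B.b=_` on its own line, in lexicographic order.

A.a=0 A.b=0 B.a=0 B.b=0
A.a=0 A.b=0 B.a=0 B.b=2
A.a=0 A.b=0 B.a=2 B.b=2
A.a=0 A.b=1 B.a=0 B.b=0
A.a=0 A.b=1 B.a=0 B.b=2
A.a=0 A.b=1 B.a=2 B.b=2
A.a=1 A.b=1 B.a=0 B.b=0
A.a=1 A.b=1 B.a=0 B.b=2

outcome vector order: (A.a,A.b,B.a,B.b)
|PSO outcomes| = 8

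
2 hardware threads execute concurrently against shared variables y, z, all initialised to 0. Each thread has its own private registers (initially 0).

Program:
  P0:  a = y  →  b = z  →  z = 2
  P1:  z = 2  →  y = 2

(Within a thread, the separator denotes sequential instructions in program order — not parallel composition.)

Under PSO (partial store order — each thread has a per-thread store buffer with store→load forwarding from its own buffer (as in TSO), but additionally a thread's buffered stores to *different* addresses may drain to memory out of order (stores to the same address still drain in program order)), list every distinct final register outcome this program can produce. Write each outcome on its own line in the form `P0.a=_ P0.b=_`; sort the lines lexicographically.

P0.a=0 P0.b=0
P0.a=0 P0.b=2
P0.a=2 P0.b=0
P0.a=2 P0.b=2

outcome vector order: (P0.a,P0.b)
|PSO outcomes| = 4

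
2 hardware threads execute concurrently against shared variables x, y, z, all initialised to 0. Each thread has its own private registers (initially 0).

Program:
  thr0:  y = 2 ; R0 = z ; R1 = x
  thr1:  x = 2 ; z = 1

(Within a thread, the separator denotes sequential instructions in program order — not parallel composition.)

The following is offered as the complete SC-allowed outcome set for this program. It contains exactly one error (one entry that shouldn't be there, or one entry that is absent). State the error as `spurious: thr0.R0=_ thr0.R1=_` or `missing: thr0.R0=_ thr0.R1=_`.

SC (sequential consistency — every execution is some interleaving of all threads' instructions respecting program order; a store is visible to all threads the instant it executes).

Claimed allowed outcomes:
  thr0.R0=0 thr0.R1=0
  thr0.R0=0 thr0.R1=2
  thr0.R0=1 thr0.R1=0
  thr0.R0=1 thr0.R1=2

outcome vector order: (thr0.R0,thr0.R1)
SC (3): (0,0), (0,2), (1,2)
claimed∖SC = {(1,0)}

spurious: thr0.R0=1 thr0.R1=0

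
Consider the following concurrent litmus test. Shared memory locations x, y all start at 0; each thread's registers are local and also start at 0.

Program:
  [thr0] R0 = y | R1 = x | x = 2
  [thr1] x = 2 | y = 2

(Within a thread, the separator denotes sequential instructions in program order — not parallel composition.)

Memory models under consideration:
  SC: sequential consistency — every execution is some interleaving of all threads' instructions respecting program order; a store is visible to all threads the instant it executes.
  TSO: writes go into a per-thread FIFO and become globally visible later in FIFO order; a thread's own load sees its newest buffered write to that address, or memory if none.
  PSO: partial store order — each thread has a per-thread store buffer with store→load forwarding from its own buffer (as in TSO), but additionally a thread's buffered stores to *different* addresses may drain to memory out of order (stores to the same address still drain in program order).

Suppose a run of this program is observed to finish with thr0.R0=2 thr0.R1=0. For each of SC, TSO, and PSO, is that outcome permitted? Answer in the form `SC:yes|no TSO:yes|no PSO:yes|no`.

SC:no TSO:no PSO:yes

outcome vector order: (thr0.R0,thr0.R1)
SC (3): (0,0), (0,2), (2,2)
TSO (3): (0,0), (0,2), (2,2)
PSO (4): (0,0), (0,2), (2,0), (2,2)
target (2,0) ∈ {PSO}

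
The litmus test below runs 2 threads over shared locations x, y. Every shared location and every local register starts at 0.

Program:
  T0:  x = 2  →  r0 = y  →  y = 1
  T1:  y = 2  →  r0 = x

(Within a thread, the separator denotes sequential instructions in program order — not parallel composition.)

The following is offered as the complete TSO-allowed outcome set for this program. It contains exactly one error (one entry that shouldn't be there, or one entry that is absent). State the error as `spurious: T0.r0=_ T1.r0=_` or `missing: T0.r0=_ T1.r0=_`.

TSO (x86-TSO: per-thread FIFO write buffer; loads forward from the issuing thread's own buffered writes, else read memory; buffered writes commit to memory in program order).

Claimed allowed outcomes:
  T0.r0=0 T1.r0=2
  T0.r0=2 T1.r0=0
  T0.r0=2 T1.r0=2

outcome vector order: (T0.r0,T1.r0)
TSO: 4 outcomes — {<0 0>; <0 2>; <2 0>; <2 2>}
TSO∖claimed = {<0 0>}

missing: T0.r0=0 T1.r0=0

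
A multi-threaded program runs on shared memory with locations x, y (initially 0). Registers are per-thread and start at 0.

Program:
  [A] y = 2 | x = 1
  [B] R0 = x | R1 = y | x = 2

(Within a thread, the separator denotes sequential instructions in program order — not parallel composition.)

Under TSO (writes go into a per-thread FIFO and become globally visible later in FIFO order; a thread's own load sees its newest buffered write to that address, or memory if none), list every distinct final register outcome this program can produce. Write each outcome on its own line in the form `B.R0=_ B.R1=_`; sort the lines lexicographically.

B.R0=0 B.R1=0
B.R0=0 B.R1=2
B.R0=1 B.R1=2

outcome vector order: (B.R0,B.R1)
|TSO outcomes| = 3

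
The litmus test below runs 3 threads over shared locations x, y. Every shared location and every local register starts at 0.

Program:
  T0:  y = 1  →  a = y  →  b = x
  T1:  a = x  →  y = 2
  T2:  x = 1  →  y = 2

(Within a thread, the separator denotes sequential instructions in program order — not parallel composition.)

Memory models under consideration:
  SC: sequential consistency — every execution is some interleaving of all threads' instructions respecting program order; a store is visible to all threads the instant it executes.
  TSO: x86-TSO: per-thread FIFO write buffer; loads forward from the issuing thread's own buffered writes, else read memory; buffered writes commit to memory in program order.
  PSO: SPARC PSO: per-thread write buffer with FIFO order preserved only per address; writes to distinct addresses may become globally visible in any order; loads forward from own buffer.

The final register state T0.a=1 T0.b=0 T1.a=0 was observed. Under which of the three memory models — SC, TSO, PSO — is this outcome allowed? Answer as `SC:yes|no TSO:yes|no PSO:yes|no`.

outcome vector order: (T0.a,T0.b,T1.a)
SC (7): 1/0/0, 1/0/1, 1/1/0, 1/1/1, 2/0/0, 2/1/0, 2/1/1
TSO (7): 1/0/0, 1/0/1, 1/1/0, 1/1/1, 2/0/0, 2/1/0, 2/1/1
PSO (8): 1/0/0, 1/0/1, 1/1/0, 1/1/1, 2/0/0, 2/0/1, 2/1/0, 2/1/1
target 1/0/0 ∈ {SC,TSO,PSO}

SC:yes TSO:yes PSO:yes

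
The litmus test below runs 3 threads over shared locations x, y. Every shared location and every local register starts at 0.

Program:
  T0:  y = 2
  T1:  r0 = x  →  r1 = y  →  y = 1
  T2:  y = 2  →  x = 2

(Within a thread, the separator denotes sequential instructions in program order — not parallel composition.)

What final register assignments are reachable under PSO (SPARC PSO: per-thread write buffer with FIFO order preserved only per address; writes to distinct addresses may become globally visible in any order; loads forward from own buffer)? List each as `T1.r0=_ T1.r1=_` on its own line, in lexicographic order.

outcome vector order: (T1.r0,T1.r1)
|PSO outcomes| = 4

T1.r0=0 T1.r1=0
T1.r0=0 T1.r1=2
T1.r0=2 T1.r1=0
T1.r0=2 T1.r1=2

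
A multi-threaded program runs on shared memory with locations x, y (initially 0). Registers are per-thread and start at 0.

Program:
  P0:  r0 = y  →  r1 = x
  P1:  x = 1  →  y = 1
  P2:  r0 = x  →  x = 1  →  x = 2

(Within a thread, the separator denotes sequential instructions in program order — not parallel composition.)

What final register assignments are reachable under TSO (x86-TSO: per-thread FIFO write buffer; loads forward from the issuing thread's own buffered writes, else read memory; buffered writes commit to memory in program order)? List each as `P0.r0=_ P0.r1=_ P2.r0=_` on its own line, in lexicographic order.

P0.r0=0 P0.r1=0 P2.r0=0
P0.r0=0 P0.r1=0 P2.r0=1
P0.r0=0 P0.r1=1 P2.r0=0
P0.r0=0 P0.r1=1 P2.r0=1
P0.r0=0 P0.r1=2 P2.r0=0
P0.r0=0 P0.r1=2 P2.r0=1
P0.r0=1 P0.r1=1 P2.r0=0
P0.r0=1 P0.r1=1 P2.r0=1
P0.r0=1 P0.r1=2 P2.r0=0
P0.r0=1 P0.r1=2 P2.r0=1

outcome vector order: (P0.r0,P0.r1,P2.r0)
|TSO outcomes| = 10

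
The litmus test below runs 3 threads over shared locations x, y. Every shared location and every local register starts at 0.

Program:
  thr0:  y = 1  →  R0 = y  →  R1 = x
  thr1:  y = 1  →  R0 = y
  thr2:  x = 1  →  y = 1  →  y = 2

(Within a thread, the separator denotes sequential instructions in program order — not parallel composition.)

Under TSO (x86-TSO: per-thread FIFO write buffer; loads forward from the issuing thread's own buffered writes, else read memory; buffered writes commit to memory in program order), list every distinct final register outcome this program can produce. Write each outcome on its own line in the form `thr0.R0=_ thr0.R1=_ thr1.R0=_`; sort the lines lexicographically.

outcome vector order: (thr0.R0,thr0.R1,thr1.R0)
|TSO outcomes| = 6

thr0.R0=1 thr0.R1=0 thr1.R0=1
thr0.R0=1 thr0.R1=0 thr1.R0=2
thr0.R0=1 thr0.R1=1 thr1.R0=1
thr0.R0=1 thr0.R1=1 thr1.R0=2
thr0.R0=2 thr0.R1=1 thr1.R0=1
thr0.R0=2 thr0.R1=1 thr1.R0=2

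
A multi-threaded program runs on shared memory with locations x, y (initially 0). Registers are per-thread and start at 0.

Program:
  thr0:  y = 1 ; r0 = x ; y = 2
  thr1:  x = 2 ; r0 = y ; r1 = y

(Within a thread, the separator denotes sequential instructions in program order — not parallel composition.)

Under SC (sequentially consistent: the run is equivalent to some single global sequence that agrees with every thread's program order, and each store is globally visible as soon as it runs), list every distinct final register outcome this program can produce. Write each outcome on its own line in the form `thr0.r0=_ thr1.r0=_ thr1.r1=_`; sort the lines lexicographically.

thr0.r0=0 thr1.r0=1 thr1.r1=1
thr0.r0=0 thr1.r0=1 thr1.r1=2
thr0.r0=0 thr1.r0=2 thr1.r1=2
thr0.r0=2 thr1.r0=0 thr1.r1=0
thr0.r0=2 thr1.r0=0 thr1.r1=1
thr0.r0=2 thr1.r0=0 thr1.r1=2
thr0.r0=2 thr1.r0=1 thr1.r1=1
thr0.r0=2 thr1.r0=1 thr1.r1=2
thr0.r0=2 thr1.r0=2 thr1.r1=2

outcome vector order: (thr0.r0,thr1.r0,thr1.r1)
|SC outcomes| = 9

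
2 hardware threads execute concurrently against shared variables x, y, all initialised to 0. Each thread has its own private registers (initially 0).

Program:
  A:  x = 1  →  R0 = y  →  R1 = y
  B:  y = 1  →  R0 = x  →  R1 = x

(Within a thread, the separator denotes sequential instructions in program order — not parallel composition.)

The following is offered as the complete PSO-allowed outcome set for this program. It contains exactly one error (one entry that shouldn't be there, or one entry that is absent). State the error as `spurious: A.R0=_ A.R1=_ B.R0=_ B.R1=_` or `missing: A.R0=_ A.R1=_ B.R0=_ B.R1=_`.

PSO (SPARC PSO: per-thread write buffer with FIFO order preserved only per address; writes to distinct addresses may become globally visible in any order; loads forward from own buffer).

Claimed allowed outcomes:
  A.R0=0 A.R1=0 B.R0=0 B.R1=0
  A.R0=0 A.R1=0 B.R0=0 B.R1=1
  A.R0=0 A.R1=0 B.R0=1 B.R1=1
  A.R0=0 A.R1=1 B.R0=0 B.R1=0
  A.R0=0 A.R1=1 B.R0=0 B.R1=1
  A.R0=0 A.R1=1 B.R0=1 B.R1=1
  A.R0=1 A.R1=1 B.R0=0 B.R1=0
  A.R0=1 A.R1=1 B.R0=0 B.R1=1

missing: A.R0=1 A.R1=1 B.R0=1 B.R1=1

outcome vector order: (A.R0,A.R1,B.R0,B.R1)
[PSO] allowed = {0000, 0001, 0011, 0100, 0101, 0111, 1100, 1101, 1111}
PSO∖claimed = {1111}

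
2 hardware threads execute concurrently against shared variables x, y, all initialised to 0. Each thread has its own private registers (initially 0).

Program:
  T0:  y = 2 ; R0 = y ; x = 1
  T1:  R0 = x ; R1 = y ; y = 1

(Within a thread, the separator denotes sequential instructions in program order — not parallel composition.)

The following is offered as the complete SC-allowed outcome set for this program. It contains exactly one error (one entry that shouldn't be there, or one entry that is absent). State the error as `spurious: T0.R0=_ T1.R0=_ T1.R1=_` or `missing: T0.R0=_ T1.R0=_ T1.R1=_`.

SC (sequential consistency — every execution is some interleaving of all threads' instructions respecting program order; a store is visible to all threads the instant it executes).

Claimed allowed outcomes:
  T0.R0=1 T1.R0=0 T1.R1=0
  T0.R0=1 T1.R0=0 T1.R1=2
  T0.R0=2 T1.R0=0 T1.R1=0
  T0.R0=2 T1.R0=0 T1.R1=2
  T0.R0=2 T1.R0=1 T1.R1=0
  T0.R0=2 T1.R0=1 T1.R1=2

spurious: T0.R0=2 T1.R0=1 T1.R1=0

outcome vector order: (T0.R0,T1.R0,T1.R1)
SC: 5 outcomes — {100; 102; 200; 202; 212}
claimed∖SC = {210}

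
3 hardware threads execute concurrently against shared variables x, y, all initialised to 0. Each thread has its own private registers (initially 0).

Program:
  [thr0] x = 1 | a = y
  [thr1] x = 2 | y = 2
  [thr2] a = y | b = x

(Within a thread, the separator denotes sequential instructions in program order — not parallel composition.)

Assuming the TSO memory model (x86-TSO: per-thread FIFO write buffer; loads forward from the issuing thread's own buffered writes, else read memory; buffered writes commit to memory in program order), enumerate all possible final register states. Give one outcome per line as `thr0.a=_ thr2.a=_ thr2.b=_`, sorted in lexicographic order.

thr0.a=0 thr2.a=0 thr2.b=0
thr0.a=0 thr2.a=0 thr2.b=1
thr0.a=0 thr2.a=0 thr2.b=2
thr0.a=0 thr2.a=2 thr2.b=1
thr0.a=0 thr2.a=2 thr2.b=2
thr0.a=2 thr2.a=0 thr2.b=0
thr0.a=2 thr2.a=0 thr2.b=1
thr0.a=2 thr2.a=0 thr2.b=2
thr0.a=2 thr2.a=2 thr2.b=1
thr0.a=2 thr2.a=2 thr2.b=2

outcome vector order: (thr0.a,thr2.a,thr2.b)
|TSO outcomes| = 10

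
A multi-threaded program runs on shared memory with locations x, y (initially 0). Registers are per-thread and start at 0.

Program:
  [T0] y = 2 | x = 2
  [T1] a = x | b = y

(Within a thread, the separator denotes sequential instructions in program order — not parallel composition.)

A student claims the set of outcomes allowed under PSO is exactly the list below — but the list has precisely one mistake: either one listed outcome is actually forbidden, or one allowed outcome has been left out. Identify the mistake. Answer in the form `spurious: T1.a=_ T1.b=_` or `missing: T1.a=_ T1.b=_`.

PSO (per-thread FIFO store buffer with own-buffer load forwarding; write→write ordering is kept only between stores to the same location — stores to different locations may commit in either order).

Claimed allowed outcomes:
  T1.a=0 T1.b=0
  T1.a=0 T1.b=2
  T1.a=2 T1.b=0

outcome vector order: (T1.a,T1.b)
PSO: 4 outcomes — {<0 0> <0 2> <2 0> <2 2>}
PSO∖claimed = {<2 2>}

missing: T1.a=2 T1.b=2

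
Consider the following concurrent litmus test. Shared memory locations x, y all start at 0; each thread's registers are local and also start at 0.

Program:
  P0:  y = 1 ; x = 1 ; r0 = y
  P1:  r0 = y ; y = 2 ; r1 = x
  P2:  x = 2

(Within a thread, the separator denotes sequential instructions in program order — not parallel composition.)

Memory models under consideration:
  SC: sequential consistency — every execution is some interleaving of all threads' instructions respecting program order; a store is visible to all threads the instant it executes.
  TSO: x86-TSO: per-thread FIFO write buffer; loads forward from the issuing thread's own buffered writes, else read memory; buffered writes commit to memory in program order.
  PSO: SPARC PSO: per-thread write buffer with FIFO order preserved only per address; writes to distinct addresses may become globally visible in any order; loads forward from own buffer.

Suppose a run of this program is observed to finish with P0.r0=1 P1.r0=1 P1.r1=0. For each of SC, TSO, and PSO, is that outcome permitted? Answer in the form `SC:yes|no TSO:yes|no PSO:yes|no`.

SC:no TSO:yes PSO:yes

outcome vector order: (P0.r0,P1.r0,P1.r1)
SC: 11 outcomes — {<1 0 0>; <1 0 1>; <1 0 2>; <1 1 1>; <1 1 2>; <2 0 0>; <2 0 1>; <2 0 2>; <2 1 0>; <2 1 1>; <2 1 2>}
TSO: 12 outcomes — {<1 0 0>; <1 0 1>; <1 0 2>; <1 1 0>; <1 1 1>; <1 1 2>; <2 0 0>; <2 0 1>; <2 0 2>; <2 1 0>; <2 1 1>; <2 1 2>}
PSO: 12 outcomes — {<1 0 0>; <1 0 1>; <1 0 2>; <1 1 0>; <1 1 1>; <1 1 2>; <2 0 0>; <2 0 1>; <2 0 2>; <2 1 0>; <2 1 1>; <2 1 2>}
target <1 1 0> ∈ {TSO,PSO}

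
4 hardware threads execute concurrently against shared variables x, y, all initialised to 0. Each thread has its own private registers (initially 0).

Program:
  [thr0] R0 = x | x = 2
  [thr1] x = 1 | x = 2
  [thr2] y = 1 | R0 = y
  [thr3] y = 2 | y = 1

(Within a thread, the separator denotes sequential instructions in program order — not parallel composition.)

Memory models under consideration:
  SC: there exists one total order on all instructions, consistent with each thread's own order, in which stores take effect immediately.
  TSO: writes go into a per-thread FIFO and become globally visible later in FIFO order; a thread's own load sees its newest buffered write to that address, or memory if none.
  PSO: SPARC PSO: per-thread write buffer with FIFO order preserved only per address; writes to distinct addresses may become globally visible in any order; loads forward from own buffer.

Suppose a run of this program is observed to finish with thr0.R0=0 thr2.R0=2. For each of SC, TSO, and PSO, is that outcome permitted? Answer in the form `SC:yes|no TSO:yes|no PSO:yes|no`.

outcome vector order: (thr0.R0,thr2.R0)
[SC] allowed = {01; 02; 11; 12; 21; 22}
[TSO] allowed = {01; 02; 11; 12; 21; 22}
[PSO] allowed = {01; 02; 11; 12; 21; 22}
target 02 ∈ {SC,TSO,PSO}

SC:yes TSO:yes PSO:yes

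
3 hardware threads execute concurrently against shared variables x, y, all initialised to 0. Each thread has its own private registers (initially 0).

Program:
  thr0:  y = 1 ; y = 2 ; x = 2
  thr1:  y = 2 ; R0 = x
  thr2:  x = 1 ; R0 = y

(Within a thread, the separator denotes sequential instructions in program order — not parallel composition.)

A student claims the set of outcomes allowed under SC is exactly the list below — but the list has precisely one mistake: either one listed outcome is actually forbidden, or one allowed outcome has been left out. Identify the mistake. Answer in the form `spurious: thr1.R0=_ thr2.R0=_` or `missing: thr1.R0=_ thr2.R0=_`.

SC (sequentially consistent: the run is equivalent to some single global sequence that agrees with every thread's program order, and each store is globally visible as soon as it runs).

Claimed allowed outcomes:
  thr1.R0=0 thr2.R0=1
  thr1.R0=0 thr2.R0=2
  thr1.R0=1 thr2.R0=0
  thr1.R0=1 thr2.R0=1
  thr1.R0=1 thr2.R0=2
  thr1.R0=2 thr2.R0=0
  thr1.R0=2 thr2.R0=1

outcome vector order: (thr1.R0,thr2.R0)
under SC → 01, 02, 10, 11, 12, 20, 21, 22
SC∖claimed = {22}

missing: thr1.R0=2 thr2.R0=2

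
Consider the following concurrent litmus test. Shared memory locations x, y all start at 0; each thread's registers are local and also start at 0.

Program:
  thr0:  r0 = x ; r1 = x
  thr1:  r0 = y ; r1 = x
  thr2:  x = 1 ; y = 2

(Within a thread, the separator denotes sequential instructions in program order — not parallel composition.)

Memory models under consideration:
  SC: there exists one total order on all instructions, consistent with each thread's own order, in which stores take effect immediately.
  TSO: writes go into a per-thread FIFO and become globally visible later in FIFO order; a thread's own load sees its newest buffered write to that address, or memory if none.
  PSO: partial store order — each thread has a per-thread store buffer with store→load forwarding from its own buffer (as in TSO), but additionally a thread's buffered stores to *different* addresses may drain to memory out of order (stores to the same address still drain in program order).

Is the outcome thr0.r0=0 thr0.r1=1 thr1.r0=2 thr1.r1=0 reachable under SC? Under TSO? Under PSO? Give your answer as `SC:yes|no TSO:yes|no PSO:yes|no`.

outcome vector order: (thr0.r0,thr0.r1,thr1.r0,thr1.r1)
[SC] allowed = {(0,0,0,0) (0,0,0,1) (0,0,2,1) (0,1,0,0) (0,1,0,1) (0,1,2,1) (1,1,0,0) (1,1,0,1) (1,1,2,1)}
[TSO] allowed = {(0,0,0,0) (0,0,0,1) (0,0,2,1) (0,1,0,0) (0,1,0,1) (0,1,2,1) (1,1,0,0) (1,1,0,1) (1,1,2,1)}
[PSO] allowed = {(0,0,0,0) (0,0,0,1) (0,0,2,0) (0,0,2,1) (0,1,0,0) (0,1,0,1) (0,1,2,0) (0,1,2,1) (1,1,0,0) (1,1,0,1) (1,1,2,0) (1,1,2,1)}
target (0,1,2,0) ∈ {PSO}

SC:no TSO:no PSO:yes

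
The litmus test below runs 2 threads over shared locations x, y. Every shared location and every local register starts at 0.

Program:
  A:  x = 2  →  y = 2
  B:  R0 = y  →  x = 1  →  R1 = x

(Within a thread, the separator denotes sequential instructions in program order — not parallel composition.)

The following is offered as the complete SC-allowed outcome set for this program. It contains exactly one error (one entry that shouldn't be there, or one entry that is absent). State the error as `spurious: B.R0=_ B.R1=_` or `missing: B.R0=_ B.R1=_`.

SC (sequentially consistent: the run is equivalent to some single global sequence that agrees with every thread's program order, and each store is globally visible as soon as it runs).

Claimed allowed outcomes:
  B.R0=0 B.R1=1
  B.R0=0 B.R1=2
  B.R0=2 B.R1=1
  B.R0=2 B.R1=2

spurious: B.R0=2 B.R1=2

outcome vector order: (B.R0,B.R1)
under SC → (0,1) (0,2) (2,1)
claimed∖SC = {(2,2)}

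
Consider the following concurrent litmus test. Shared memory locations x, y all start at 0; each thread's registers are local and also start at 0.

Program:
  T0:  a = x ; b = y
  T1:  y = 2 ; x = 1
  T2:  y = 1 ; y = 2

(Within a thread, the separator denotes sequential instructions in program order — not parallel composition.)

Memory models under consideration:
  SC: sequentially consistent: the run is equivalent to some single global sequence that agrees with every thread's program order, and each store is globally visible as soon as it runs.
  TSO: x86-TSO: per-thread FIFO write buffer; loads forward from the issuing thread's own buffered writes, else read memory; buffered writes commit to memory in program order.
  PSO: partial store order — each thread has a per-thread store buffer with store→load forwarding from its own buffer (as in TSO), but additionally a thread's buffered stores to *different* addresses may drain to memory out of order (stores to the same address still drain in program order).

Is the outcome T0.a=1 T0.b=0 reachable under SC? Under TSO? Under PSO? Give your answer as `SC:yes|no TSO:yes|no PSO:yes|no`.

SC:no TSO:no PSO:yes

outcome vector order: (T0.a,T0.b)
SC (5): 00; 01; 02; 11; 12
TSO (5): 00; 01; 02; 11; 12
PSO (6): 00; 01; 02; 10; 11; 12
target 10 ∈ {PSO}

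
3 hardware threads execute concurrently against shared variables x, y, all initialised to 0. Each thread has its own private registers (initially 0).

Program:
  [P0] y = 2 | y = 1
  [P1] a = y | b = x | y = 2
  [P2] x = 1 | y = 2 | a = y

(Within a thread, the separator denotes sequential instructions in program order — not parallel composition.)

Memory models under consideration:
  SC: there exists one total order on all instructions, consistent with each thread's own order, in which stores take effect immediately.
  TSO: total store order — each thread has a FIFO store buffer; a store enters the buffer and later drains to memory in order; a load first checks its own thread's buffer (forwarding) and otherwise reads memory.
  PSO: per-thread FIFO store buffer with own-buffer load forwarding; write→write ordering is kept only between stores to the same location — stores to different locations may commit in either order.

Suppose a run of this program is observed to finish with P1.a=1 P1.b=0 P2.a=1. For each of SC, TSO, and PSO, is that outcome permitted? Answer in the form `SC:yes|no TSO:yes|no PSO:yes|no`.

outcome vector order: (P1.a,P1.b,P2.a)
SC (11): 001, 002, 011, 012, 102, 111, 112, 201, 202, 211, 212
TSO (11): 001, 002, 011, 012, 102, 111, 112, 201, 202, 211, 212
PSO (12): 001, 002, 011, 012, 101, 102, 111, 112, 201, 202, 211, 212
target 101 ∈ {PSO}

SC:no TSO:no PSO:yes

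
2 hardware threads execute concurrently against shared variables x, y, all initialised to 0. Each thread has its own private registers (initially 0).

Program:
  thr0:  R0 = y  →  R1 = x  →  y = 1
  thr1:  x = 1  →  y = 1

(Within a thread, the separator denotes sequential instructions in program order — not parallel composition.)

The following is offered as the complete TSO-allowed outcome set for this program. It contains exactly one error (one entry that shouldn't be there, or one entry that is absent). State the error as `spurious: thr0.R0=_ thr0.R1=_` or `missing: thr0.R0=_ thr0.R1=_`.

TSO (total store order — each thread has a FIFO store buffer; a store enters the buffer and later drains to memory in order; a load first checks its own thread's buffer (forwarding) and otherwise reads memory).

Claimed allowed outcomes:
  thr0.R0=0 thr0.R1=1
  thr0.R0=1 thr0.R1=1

missing: thr0.R0=0 thr0.R1=0

outcome vector order: (thr0.R0,thr0.R1)
TSO (3): (0,0); (0,1); (1,1)
TSO∖claimed = {(0,0)}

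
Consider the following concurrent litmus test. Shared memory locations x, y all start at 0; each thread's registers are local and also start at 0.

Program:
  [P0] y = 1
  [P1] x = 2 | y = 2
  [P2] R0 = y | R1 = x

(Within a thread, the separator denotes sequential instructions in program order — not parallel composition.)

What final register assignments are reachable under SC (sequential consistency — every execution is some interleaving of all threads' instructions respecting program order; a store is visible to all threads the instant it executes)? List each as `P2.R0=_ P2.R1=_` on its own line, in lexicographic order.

outcome vector order: (P2.R0,P2.R1)
|SC outcomes| = 5

P2.R0=0 P2.R1=0
P2.R0=0 P2.R1=2
P2.R0=1 P2.R1=0
P2.R0=1 P2.R1=2
P2.R0=2 P2.R1=2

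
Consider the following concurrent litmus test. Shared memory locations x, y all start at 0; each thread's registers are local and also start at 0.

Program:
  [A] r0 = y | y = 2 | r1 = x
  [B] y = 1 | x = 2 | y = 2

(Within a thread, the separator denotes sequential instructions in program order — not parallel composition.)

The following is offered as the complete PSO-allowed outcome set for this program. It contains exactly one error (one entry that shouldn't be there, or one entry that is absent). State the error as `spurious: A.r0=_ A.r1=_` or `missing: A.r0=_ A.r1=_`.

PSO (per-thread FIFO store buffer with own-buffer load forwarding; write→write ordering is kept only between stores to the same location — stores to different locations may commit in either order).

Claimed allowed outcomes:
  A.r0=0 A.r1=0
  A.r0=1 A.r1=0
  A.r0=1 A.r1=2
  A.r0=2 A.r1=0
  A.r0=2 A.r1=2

missing: A.r0=0 A.r1=2

outcome vector order: (A.r0,A.r1)
[PSO] allowed = {0/0, 0/2, 1/0, 1/2, 2/0, 2/2}
PSO∖claimed = {0/2}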